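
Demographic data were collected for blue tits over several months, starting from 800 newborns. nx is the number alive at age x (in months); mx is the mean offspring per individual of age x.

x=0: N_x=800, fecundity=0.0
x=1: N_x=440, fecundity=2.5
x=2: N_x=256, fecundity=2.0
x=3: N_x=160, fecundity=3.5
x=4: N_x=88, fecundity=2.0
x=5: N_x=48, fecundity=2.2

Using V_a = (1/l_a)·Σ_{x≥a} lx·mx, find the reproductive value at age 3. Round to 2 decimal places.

lx = nx/n0 = nx/800: 1, 0.55, 0.32, 0.2, 0.11, 0.06
lx·mx for x ≥ 3: 0.7, 0.22, 0.132 → sum = 1.052
V_3 = 1.052 / l_3 = 1.052 / 0.2 = 5.26 → 5.26

5.26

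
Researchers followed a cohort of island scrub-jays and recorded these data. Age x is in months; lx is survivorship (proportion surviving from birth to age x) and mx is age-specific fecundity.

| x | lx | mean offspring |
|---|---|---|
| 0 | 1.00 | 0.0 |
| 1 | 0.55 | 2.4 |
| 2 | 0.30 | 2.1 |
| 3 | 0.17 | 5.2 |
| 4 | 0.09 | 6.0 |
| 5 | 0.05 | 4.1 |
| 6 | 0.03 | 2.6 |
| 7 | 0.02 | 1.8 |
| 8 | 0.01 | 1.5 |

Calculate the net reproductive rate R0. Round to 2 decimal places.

3.71

lx·mx by age: 0, 1.32, 0.63, 0.884, 0.54, 0.205, 0.078, 0.036, 0.015
R0 = Σ lx·mx = 3.708 → 3.71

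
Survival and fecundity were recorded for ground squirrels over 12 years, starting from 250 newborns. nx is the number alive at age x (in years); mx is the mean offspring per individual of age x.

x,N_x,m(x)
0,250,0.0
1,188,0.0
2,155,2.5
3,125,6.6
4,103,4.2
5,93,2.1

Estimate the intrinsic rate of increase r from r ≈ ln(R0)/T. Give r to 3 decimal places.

lx = nx/n0 = nx/250: 1, 0.752, 0.62, 0.5, 0.412, 0.372
R0 = Σ lx·mx = 0 + 0 + 1.55 + 3.3 + 1.7304 + 0.7812 = 7.3616
Σ x·lx·mx = 23.8276; T = 23.8276/7.3616 = 3.23674…
r ≈ ln(R0)/T = ln(7.3616)/3.23674… = 0.61676… → 0.617

0.617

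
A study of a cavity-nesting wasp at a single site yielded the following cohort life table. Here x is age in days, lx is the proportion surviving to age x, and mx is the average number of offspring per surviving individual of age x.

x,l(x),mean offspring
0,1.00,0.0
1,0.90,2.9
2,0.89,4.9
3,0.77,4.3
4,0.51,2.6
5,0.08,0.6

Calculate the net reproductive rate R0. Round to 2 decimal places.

11.66

lx·mx by age: 0, 2.61, 4.361, 3.311, 1.326, 0.048
R0 = Σ lx·mx = 11.656 → 11.66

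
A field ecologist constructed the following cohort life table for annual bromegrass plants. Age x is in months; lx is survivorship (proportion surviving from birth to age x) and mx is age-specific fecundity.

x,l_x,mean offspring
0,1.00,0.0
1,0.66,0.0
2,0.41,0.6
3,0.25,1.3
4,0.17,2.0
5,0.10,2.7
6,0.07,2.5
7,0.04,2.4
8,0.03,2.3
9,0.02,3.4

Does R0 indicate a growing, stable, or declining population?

R0 = Σ lx·mx = 0 + 0 + 0.246 + 0.325 + 0.34 + 0.27 + 0.175 + 0.096 + 0.069 + 0.068 = 1.589
R0 > 1, so the population is growing.

growing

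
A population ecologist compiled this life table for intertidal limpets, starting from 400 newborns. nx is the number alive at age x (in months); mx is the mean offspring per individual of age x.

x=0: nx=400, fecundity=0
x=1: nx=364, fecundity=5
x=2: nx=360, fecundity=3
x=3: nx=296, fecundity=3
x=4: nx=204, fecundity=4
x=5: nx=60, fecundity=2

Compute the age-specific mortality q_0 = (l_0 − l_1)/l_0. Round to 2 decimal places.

0.09

lx = nx/n0 = nx/400: 1, 0.91, 0.9, 0.74, 0.51, 0.15
q_0 = (l_0 − l_1) / l_0 = (1 − 0.91) / 1
     = 0.09 / 1 = 0.09 → 0.09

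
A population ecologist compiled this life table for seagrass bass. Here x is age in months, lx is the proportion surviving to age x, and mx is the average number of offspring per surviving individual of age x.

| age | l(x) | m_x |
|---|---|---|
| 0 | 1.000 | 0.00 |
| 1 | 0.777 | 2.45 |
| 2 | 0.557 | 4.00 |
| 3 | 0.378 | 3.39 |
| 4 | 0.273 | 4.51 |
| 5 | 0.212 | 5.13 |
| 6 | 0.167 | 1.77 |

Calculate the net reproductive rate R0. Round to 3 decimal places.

lx·mx by age: 0, 1.90365, 2.228, 1.28142, 1.23123, 1.08756, 0.29559
R0 = Σ lx·mx = 8.02745 → 8.027

8.027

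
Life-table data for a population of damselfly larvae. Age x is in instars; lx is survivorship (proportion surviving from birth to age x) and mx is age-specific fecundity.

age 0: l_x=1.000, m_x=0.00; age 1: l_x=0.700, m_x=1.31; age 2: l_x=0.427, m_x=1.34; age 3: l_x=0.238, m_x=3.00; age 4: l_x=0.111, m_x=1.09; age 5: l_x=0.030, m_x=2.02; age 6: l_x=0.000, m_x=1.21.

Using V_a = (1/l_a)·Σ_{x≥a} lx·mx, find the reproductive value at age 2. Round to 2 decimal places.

3.44

lx·mx for x ≥ 2: 0.57218, 0.714, 0.12099, 0.0606, 0 → sum = 1.46777
V_2 = 1.46777 / l_2 = 1.46777 / 0.427 = 3.4374… → 3.44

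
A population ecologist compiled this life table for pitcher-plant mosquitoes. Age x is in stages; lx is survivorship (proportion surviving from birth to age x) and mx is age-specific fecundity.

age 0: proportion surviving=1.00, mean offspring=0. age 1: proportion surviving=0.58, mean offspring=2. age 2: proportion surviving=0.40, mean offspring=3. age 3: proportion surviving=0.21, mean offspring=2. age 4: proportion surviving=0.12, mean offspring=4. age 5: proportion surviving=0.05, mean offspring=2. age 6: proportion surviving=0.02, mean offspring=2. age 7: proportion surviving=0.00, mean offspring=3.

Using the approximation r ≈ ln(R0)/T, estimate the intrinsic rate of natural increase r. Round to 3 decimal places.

0.556

R0 = Σ lx·mx = 0 + 1.16 + 1.2 + 0.42 + 0.48 + 0.1 + 0.04 + 0 = 3.4
Σ x·lx·mx = 7.48; T = 7.48/3.4 = 2.2
r ≈ ln(R0)/T = ln(3.4)/2.2 = 0.55626… → 0.556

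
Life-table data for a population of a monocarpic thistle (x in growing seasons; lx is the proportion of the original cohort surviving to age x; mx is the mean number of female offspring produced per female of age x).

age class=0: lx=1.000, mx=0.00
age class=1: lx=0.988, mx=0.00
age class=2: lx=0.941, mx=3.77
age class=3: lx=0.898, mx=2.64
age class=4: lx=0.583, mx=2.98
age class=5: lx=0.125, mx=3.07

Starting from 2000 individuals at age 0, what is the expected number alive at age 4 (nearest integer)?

Expected survivors = N0 · l_4 = 2000 × 0.583 = 1166 → 1166

1166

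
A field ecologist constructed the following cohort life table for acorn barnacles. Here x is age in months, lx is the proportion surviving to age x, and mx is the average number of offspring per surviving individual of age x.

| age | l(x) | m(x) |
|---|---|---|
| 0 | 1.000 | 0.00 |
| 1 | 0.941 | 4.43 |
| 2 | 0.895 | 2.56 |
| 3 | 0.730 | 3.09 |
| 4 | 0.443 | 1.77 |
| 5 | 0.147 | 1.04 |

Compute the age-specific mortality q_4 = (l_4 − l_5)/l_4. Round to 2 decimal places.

q_4 = (l_4 − l_5) / l_4 = (0.443 − 0.147) / 0.443
     = 0.296 / 0.443 = 0.668172… → 0.67

0.67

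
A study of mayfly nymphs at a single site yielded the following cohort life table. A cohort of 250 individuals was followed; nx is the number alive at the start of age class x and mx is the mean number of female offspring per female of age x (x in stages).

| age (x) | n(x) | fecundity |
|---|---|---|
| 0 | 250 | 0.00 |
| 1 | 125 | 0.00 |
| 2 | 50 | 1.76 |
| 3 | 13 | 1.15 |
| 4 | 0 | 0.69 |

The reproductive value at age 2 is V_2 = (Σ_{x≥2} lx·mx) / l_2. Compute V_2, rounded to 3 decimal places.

lx = nx/n0 = nx/250: 1, 0.5, 0.2, 0.052, 0
lx·mx for x ≥ 2: 0.352, 0.0598, 0 → sum = 0.4118
V_2 = 0.4118 / l_2 = 0.4118 / 0.2 = 2.059 → 2.059

2.059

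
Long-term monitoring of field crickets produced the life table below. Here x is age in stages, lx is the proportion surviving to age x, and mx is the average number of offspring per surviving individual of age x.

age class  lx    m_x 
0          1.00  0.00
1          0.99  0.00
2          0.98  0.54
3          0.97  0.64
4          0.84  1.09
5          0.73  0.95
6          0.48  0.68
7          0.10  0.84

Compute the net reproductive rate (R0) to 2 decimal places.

lx·mx by age: 0, 0, 0.5292, 0.6208, 0.9156, 0.6935, 0.3264, 0.084
R0 = Σ lx·mx = 3.1695 → 3.17

3.17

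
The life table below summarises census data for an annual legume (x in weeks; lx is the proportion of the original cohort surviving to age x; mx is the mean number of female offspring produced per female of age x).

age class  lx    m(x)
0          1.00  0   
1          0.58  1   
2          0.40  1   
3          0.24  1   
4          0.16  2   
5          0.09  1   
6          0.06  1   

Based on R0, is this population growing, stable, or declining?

R0 = Σ lx·mx = 0 + 0.58 + 0.4 + 0.24 + 0.32 + 0.09 + 0.06 = 1.69
R0 > 1, so the population is growing.

growing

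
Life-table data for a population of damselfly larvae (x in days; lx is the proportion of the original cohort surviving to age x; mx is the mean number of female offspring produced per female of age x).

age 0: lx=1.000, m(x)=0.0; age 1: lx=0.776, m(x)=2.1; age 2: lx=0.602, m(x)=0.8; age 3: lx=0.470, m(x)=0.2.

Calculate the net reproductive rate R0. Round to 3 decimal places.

2.205

lx·mx by age: 0, 1.6296, 0.4816, 0.094
R0 = Σ lx·mx = 2.2052 → 2.205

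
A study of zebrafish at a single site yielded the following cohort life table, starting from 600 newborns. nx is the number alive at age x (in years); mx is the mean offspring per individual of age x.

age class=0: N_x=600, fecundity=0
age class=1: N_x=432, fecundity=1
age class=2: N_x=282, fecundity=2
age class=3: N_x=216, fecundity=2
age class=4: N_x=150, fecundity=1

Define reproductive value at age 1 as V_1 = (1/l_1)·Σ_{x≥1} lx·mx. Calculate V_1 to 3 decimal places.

3.653

lx = nx/n0 = nx/600: 1, 0.72, 0.47, 0.36, 0.25
lx·mx for x ≥ 1: 0.72, 0.94, 0.72, 0.25 → sum = 2.63
V_1 = 2.63 / l_1 = 2.63 / 0.72 = 3.652778… → 3.653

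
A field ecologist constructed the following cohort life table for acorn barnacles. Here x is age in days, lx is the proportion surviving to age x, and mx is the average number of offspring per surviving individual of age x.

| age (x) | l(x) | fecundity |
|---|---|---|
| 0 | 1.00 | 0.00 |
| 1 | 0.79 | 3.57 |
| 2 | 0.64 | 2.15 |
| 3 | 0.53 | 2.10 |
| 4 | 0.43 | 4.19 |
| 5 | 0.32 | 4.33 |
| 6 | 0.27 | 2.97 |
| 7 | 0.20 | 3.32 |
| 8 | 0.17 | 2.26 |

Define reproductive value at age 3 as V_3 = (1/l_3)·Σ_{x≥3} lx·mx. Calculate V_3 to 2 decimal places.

11.60

lx·mx for x ≥ 3: 1.113, 1.8017, 1.3856, 0.8019, 0.664, 0.3842 → sum = 6.1504
V_3 = 6.1504 / l_3 = 6.1504 / 0.53 = 11.604528… → 11.60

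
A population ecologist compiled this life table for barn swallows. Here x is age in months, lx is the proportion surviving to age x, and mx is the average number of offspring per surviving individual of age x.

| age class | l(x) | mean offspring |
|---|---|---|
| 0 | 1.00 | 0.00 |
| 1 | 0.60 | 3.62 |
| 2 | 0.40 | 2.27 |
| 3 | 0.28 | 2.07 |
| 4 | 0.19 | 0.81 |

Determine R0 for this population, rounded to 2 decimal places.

lx·mx by age: 0, 2.172, 0.908, 0.5796, 0.1539
R0 = Σ lx·mx = 3.8135 → 3.81

3.81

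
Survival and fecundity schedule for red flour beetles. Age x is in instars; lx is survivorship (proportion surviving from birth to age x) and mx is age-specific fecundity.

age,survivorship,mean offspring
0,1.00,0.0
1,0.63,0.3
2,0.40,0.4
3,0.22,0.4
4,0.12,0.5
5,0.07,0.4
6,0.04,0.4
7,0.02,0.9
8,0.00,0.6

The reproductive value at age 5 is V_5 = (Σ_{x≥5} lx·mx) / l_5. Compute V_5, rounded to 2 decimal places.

lx·mx for x ≥ 5: 0.028, 0.016, 0.018, 0 → sum = 0.062
V_5 = 0.062 / l_5 = 0.062 / 0.07 = 0.885714… → 0.89

0.89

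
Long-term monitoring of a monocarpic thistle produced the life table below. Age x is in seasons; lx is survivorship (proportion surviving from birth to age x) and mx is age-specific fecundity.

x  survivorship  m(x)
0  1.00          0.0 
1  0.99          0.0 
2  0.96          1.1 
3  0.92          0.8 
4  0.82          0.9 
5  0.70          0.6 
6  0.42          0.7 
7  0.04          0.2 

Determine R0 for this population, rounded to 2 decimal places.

lx·mx by age: 0, 0, 1.056, 0.736, 0.738, 0.42, 0.294, 0.008
R0 = Σ lx·mx = 3.252 → 3.25

3.25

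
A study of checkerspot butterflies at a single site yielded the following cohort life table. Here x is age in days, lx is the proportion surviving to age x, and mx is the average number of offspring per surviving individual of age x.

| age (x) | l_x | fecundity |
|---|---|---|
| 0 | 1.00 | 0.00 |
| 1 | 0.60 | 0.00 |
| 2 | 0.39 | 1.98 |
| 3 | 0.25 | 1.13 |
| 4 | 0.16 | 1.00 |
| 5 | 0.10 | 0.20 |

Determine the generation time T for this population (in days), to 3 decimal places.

2.537

lx·mx: 0, 0, 0.7722, 0.2825, 0.16, 0.02 → R0 = 1.2347
x·lx·mx: 0, 0, 1.5444, 0.8475, 0.64, 0.1 → Σ = 3.1319
T = 3.1319 / 1.2347 = 2.536568… → 2.537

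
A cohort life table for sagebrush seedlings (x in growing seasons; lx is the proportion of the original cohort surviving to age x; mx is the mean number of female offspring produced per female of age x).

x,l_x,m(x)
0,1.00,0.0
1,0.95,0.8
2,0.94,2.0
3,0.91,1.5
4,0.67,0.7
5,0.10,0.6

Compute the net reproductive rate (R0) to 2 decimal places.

lx·mx by age: 0, 0.76, 1.88, 1.365, 0.469, 0.06
R0 = Σ lx·mx = 4.534 → 4.53

4.53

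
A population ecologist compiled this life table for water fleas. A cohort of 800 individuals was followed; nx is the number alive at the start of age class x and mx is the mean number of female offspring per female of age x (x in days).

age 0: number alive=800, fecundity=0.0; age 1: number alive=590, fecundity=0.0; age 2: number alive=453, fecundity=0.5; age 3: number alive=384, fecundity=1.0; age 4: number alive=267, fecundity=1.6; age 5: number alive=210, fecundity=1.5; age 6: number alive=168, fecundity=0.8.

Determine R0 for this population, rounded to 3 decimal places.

1.859

lx = nx/n0 = nx/800: 1, 0.7375, 0.56625, 0.48, 0.33375, 0.2625, 0.21
lx·mx by age: 0, 0, 0.283125, 0.48, 0.534, 0.39375, 0.168
R0 = Σ lx·mx = 1.858875 → 1.859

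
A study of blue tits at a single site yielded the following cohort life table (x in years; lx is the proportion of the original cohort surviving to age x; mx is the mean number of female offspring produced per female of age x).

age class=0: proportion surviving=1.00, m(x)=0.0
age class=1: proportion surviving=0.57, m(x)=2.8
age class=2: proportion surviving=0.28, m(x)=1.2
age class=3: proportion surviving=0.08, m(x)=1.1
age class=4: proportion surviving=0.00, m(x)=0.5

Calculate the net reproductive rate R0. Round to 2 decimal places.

lx·mx by age: 0, 1.596, 0.336, 0.088, 0
R0 = Σ lx·mx = 2.02 → 2.02

2.02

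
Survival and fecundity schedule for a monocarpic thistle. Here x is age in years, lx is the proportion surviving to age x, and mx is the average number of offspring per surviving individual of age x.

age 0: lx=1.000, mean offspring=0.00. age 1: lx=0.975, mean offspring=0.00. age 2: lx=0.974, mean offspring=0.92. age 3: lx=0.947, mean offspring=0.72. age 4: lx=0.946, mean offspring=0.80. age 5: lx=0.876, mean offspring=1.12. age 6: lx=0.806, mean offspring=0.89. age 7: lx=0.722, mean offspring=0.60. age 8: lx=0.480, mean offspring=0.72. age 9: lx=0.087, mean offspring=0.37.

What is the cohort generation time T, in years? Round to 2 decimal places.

lx·mx: 0, 0, 0.89608, 0.68184, 0.7568, 0.98112, 0.71734, 0.4332, 0.3456, 0.03219 → R0 = 4.84417
x·lx·mx: 0, 0, 1.79216, 2.04552, 3.0272, 4.9056, 4.30404, 3.0324, 2.7648, 0.28971 → Σ = 22.16143
T = 22.16143 / 4.84417 = 4.574866… → 4.57

4.57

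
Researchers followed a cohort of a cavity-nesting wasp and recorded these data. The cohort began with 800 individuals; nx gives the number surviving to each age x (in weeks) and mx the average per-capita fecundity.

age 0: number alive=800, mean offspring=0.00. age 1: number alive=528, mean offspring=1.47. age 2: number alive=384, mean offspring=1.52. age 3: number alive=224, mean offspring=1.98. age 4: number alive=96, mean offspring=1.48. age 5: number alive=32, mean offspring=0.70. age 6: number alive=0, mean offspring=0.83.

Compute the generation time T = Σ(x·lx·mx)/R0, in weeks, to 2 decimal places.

2.01

lx = nx/n0 = nx/800: 1, 0.66, 0.48, 0.28, 0.12, 0.04, 0
lx·mx: 0, 0.9702, 0.7296, 0.5544, 0.1776, 0.028, 0 → R0 = 2.4598
x·lx·mx: 0, 0.9702, 1.4592, 1.6632, 0.7104, 0.14, 0 → Σ = 4.943
T = 4.943 / 2.4598 = 2.009513… → 2.01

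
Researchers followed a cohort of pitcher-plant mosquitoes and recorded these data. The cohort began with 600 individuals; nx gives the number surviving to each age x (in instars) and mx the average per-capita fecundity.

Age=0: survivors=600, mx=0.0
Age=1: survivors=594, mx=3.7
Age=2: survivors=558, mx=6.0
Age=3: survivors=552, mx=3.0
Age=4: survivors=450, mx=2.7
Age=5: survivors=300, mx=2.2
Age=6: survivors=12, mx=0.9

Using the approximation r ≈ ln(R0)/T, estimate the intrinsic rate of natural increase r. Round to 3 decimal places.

lx = nx/n0 = nx/600: 1, 0.99, 0.93, 0.92, 0.75, 0.5, 0.02
R0 = Σ lx·mx = 0 + 3.663 + 5.58 + 2.76 + 2.025 + 1.1 + 0.018 = 15.146
Σ x·lx·mx = 36.811; T = 36.811/15.146 = 2.43041…
r ≈ ln(R0)/T = ln(15.146)/2.43041… = 1.11822… → 1.118

1.118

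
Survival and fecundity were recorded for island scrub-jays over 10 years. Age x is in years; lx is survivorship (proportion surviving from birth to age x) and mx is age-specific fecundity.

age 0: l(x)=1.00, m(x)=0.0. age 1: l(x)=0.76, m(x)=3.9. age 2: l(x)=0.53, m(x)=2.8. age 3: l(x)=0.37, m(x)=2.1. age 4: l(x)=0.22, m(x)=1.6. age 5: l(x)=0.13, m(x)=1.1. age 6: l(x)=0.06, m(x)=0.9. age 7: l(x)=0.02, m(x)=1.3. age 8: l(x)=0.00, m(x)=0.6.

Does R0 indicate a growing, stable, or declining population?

growing

R0 = Σ lx·mx = 0 + 2.964 + 1.484 + 0.777 + 0.352 + 0.143 + 0.054 + 0.026 + 0 = 5.8
R0 > 1, so the population is growing.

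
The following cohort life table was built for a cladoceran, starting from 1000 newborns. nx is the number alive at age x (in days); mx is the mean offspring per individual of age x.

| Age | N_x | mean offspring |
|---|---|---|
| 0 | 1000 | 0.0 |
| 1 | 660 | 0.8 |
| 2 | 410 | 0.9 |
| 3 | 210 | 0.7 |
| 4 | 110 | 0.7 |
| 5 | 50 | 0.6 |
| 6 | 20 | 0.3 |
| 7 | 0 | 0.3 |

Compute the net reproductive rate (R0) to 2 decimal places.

1.16

lx = nx/n0 = nx/1000: 1, 0.66, 0.41, 0.21, 0.11, 0.05, 0.02, 0
lx·mx by age: 0, 0.528, 0.369, 0.147, 0.077, 0.03, 0.006, 0
R0 = Σ lx·mx = 1.157 → 1.16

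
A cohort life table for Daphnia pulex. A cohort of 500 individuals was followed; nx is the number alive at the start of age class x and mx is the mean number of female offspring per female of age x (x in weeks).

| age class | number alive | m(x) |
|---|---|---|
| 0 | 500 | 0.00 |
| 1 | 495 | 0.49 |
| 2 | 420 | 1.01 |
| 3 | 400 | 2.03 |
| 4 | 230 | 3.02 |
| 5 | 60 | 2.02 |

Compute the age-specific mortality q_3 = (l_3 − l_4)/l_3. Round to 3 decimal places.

0.425

lx = nx/n0 = nx/500: 1, 0.99, 0.84, 0.8, 0.46, 0.12
q_3 = (l_3 − l_4) / l_3 = (0.8 − 0.46) / 0.8
     = 0.34 / 0.8 = 0.425 → 0.425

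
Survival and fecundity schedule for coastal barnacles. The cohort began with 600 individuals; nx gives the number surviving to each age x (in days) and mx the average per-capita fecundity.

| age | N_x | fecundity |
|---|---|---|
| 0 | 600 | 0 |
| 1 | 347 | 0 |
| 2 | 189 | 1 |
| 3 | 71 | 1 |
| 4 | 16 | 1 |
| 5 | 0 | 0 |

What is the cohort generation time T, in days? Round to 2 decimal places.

lx = nx/n0 = nx/600: 1, 0.57833…, 0.315, 0.11833…, 0.02667…, 0
lx·mx: 0, 0, 0.315, 0.118333…, 0.026667…, 0 → R0 = 0.46…
x·lx·mx: 0, 0, 0.63, 0.355…, 0.106667…, 0 → Σ = 1.091667…
T = 1.091667… / 0.46… = 2.373188… → 2.37

2.37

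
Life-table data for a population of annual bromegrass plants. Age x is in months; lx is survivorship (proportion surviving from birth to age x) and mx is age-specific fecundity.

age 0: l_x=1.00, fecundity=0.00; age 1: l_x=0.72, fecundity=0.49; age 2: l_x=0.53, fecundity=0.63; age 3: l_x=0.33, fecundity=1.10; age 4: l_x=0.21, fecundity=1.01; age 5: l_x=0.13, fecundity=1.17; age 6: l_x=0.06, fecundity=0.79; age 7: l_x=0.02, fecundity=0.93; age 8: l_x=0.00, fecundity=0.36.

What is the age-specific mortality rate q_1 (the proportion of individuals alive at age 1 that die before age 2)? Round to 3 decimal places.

q_1 = (l_1 − l_2) / l_1 = (0.72 − 0.53) / 0.72
     = 0.19 / 0.72 = 0.263889… → 0.264

0.264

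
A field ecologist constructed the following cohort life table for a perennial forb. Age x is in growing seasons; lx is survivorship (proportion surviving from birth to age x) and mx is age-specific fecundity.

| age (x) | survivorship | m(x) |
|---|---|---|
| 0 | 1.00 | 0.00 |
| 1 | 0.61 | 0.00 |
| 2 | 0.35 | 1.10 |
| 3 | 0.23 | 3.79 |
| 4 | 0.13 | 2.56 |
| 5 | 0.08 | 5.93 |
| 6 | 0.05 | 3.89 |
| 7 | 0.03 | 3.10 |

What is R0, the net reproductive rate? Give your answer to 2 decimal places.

lx·mx by age: 0, 0, 0.385, 0.8717, 0.3328, 0.4744, 0.1945, 0.093
R0 = Σ lx·mx = 2.3514 → 2.35

2.35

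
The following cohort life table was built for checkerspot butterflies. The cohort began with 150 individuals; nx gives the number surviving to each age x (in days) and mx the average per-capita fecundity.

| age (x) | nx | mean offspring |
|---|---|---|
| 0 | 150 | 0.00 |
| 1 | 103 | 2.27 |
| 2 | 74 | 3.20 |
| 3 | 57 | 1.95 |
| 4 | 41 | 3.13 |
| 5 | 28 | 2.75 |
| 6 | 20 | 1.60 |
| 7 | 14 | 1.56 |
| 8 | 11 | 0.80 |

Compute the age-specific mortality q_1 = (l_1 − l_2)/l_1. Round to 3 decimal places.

0.282

lx = nx/n0 = nx/150: 1, 0.68667…, 0.49333…, 0.38, 0.27333…, 0.18667…, 0.13333…, 0.09333…, 0.07333…
q_1 = (l_1 − l_2) / l_1 = (0.686667… − 0.493333…) / 0.686667…
     = 0.193333… / 0.686667… = 0.281553… → 0.282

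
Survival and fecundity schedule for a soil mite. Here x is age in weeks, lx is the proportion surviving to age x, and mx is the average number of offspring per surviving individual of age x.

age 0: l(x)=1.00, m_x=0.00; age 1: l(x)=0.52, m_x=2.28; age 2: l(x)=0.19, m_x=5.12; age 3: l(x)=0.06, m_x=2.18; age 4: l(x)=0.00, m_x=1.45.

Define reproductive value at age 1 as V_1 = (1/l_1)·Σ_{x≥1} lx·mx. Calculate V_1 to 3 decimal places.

4.402

lx·mx for x ≥ 1: 1.1856, 0.9728, 0.1308, 0 → sum = 2.2892
V_1 = 2.2892 / l_1 = 2.2892 / 0.52 = 4.402308… → 4.402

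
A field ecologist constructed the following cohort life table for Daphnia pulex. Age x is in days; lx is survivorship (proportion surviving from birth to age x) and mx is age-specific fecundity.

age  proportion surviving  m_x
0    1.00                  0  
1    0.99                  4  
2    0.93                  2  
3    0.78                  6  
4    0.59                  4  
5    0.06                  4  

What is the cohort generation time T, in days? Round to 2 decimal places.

2.47

lx·mx: 0, 3.96, 1.86, 4.68, 2.36, 0.24 → R0 = 13.1
x·lx·mx: 0, 3.96, 3.72, 14.04, 9.44, 1.2 → Σ = 32.36
T = 32.36 / 13.1 = 2.470229… → 2.47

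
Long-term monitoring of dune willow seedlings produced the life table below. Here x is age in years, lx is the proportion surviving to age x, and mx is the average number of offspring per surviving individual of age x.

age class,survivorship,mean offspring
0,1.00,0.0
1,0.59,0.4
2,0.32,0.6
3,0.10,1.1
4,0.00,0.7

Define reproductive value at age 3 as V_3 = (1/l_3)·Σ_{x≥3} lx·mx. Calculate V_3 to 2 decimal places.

1.10

lx·mx for x ≥ 3: 0.11, 0 → sum = 0.11
V_3 = 0.11 / l_3 = 0.11 / 0.1 = 1.1 → 1.10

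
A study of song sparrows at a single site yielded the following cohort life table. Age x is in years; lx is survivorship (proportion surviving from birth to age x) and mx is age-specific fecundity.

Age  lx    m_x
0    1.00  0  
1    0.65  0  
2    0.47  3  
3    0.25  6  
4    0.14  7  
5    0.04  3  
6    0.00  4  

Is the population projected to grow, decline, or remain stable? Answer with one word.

growing

R0 = Σ lx·mx = 0 + 0 + 1.41 + 1.5 + 0.98 + 0.12 + 0 = 4.01
R0 > 1, so the population is growing.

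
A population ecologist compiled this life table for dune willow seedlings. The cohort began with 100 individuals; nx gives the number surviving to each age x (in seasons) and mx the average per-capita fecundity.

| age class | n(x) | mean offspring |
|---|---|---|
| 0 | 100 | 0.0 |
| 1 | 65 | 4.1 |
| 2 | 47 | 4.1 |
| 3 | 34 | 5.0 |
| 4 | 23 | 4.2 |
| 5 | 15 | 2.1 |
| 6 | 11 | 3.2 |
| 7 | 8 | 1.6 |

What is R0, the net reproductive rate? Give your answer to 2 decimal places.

lx = nx/n0 = nx/100: 1, 0.65, 0.47, 0.34, 0.23, 0.15, 0.11, 0.08
lx·mx by age: 0, 2.665, 1.927, 1.7, 0.966, 0.315, 0.352, 0.128
R0 = Σ lx·mx = 8.053 → 8.05

8.05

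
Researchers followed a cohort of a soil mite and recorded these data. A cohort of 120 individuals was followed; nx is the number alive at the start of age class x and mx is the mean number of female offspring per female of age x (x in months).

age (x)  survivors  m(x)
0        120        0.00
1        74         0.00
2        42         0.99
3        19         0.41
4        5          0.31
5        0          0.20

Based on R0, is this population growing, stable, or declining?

declining

lx = nx/n0 = nx/120: 1, 0.61667…, 0.35, 0.15833…, 0.04167…, 0
R0 = Σ lx·mx = 0 + 0 + 0.3465 + 0.064917… + 0.012917… + 0 = 0.424333…
R0 < 1, so the population is declining.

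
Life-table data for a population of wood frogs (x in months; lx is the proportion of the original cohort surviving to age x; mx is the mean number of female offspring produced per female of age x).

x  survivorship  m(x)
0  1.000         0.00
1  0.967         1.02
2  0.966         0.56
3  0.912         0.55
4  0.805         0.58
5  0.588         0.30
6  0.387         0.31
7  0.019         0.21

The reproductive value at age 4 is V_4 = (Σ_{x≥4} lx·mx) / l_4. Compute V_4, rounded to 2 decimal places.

0.95

lx·mx for x ≥ 4: 0.4669, 0.1764, 0.11997, 0.00399 → sum = 0.76726
V_4 = 0.76726 / l_4 = 0.76726 / 0.805 = 0.953118… → 0.95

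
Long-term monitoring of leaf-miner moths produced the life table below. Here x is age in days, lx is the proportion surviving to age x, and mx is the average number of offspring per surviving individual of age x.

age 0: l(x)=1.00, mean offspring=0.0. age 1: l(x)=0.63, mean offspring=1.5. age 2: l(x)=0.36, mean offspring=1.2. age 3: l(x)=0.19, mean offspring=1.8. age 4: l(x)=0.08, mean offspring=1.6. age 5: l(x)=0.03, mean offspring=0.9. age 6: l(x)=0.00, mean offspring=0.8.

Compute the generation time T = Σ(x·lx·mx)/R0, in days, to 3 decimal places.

1.858

lx·mx: 0, 0.945, 0.432, 0.342, 0.128, 0.027, 0 → R0 = 1.874
x·lx·mx: 0, 0.945, 0.864, 1.026, 0.512, 0.135, 0 → Σ = 3.482
T = 3.482 / 1.874 = 1.858058… → 1.858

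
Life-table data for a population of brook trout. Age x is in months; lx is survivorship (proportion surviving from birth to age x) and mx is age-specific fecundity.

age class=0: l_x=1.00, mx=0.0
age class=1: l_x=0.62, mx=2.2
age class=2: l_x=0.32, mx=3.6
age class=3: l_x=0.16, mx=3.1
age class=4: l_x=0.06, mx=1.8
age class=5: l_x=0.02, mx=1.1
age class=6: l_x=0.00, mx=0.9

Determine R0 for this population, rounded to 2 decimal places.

3.14

lx·mx by age: 0, 1.364, 1.152, 0.496, 0.108, 0.022, 0
R0 = Σ lx·mx = 3.142 → 3.14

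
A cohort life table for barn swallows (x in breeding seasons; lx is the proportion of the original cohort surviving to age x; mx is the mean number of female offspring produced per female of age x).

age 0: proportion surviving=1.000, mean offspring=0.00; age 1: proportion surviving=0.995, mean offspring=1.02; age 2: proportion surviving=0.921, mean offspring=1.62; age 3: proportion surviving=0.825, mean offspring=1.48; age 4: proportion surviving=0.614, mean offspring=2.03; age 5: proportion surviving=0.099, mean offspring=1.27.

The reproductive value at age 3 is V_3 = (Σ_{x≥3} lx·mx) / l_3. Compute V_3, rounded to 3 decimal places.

3.143

lx·mx for x ≥ 3: 1.221, 1.24642, 0.12573 → sum = 2.59315
V_3 = 2.59315 / l_3 = 2.59315 / 0.825 = 3.143212… → 3.143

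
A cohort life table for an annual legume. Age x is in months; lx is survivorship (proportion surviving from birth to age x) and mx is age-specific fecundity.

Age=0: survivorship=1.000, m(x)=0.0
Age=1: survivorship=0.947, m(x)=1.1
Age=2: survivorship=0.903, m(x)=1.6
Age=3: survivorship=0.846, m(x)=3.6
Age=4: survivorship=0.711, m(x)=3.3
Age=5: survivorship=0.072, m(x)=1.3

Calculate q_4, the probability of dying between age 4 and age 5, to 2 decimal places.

0.90

q_4 = (l_4 − l_5) / l_4 = (0.711 − 0.072) / 0.711
     = 0.639 / 0.711 = 0.898734… → 0.90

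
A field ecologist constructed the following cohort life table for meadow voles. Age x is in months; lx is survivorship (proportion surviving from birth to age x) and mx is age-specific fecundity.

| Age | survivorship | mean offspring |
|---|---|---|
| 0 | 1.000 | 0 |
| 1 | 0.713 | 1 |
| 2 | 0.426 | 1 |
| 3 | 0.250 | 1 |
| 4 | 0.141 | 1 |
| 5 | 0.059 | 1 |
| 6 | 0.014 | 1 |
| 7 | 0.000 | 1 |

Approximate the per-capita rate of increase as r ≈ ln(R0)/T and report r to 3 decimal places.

0.232

R0 = Σ lx·mx = 0 + 0.713 + 0.426 + 0.25 + 0.141 + 0.059 + 0.014 + 0 = 1.603
Σ x·lx·mx = 3.258; T = 3.258/1.603 = 2.03244…
r ≈ ln(R0)/T = ln(1.603)/2.03244… = 0.23217… → 0.232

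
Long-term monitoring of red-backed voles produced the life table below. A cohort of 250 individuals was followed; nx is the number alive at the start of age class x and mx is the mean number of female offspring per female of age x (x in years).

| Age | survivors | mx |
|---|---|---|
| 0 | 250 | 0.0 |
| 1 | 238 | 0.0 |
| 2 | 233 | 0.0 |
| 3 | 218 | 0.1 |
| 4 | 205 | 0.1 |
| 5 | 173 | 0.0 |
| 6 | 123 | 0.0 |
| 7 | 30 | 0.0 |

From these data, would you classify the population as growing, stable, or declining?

lx = nx/n0 = nx/250: 1, 0.952, 0.932, 0.872, 0.82, 0.692, 0.492, 0.12
R0 = Σ lx·mx = 0 + 0 + 0 + 0.0872 + 0.082 + 0 + 0 + 0 = 0.1692
R0 < 1, so the population is declining.

declining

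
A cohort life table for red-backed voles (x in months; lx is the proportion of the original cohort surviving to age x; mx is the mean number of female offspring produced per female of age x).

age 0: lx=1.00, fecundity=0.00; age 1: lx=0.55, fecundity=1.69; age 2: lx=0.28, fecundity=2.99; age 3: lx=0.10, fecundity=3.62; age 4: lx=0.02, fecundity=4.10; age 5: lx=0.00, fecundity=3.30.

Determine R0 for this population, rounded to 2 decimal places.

lx·mx by age: 0, 0.9295, 0.8372, 0.362, 0.082, 0
R0 = Σ lx·mx = 2.2107 → 2.21

2.21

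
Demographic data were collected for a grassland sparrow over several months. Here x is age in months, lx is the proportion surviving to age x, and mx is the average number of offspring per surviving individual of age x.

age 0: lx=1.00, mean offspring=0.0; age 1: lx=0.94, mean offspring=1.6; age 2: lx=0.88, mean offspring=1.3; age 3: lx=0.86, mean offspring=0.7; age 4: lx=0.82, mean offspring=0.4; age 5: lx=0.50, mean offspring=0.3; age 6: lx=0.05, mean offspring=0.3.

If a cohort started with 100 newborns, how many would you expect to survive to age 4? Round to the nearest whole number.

82

Expected survivors = N0 · l_4 = 100 × 0.82 = 82 → 82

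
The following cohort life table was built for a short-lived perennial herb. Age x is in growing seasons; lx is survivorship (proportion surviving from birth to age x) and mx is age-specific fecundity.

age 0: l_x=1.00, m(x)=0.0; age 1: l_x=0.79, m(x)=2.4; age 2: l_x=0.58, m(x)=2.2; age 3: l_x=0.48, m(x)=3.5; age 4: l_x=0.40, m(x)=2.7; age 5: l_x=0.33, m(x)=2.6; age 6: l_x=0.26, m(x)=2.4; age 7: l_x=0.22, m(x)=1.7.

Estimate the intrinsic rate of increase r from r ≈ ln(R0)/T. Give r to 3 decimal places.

0.654

R0 = Σ lx·mx = 0 + 1.896 + 1.276 + 1.68 + 1.08 + 0.858 + 0.624 + 0.374 = 7.788
Σ x·lx·mx = 24.46; T = 24.46/7.788 = 3.14073…
r ≈ ln(R0)/T = ln(7.788)/3.14073… = 0.65354… → 0.654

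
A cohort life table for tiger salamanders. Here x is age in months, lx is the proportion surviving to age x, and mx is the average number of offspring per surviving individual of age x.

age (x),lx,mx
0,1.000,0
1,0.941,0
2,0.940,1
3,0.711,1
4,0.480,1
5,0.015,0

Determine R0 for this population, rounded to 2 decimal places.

2.13

lx·mx by age: 0, 0, 0.94, 0.711, 0.48, 0
R0 = Σ lx·mx = 2.131 → 2.13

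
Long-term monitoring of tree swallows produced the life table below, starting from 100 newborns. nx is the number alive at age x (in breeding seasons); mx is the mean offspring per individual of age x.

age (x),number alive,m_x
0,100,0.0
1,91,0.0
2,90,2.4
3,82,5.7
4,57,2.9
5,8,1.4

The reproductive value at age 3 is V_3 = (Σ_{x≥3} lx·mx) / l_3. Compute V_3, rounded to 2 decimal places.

7.85

lx = nx/n0 = nx/100: 1, 0.91, 0.9, 0.82, 0.57, 0.08
lx·mx for x ≥ 3: 4.674, 1.653, 0.112 → sum = 6.439
V_3 = 6.439 / l_3 = 6.439 / 0.82 = 7.852439… → 7.85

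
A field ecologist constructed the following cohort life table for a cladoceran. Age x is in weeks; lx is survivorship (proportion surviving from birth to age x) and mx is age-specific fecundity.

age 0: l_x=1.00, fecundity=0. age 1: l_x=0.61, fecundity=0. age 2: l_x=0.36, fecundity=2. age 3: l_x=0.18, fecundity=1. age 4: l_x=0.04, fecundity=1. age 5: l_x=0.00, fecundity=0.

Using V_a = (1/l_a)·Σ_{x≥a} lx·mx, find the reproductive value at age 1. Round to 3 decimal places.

lx·mx for x ≥ 1: 0, 0.72, 0.18, 0.04, 0 → sum = 0.94
V_1 = 0.94 / l_1 = 0.94 / 0.61 = 1.540984… → 1.541

1.541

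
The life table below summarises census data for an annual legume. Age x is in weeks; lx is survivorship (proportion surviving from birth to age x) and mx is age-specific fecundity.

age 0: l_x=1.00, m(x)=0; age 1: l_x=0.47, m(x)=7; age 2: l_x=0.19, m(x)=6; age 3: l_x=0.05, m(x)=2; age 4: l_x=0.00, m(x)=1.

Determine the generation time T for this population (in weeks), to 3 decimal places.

1.296

lx·mx: 0, 3.29, 1.14, 0.1, 0 → R0 = 4.53
x·lx·mx: 0, 3.29, 2.28, 0.3, 0 → Σ = 5.87
T = 5.87 / 4.53 = 1.295806… → 1.296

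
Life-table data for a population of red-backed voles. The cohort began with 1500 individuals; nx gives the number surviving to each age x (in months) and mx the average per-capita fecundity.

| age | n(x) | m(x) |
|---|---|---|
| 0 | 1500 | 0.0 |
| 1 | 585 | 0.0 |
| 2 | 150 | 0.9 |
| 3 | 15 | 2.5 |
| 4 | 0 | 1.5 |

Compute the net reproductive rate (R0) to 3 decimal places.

0.115

lx = nx/n0 = nx/1500: 1, 0.39, 0.1, 0.01, 0
lx·mx by age: 0, 0, 0.09, 0.025, 0
R0 = Σ lx·mx = 0.115 → 0.115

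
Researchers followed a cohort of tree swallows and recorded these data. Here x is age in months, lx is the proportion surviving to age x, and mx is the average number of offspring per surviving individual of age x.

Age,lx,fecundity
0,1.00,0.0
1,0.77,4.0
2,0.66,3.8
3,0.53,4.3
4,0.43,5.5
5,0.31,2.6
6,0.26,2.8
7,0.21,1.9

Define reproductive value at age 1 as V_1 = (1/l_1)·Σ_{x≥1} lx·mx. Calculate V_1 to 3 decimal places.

15.799

lx·mx for x ≥ 1: 3.08, 2.508, 2.279, 2.365, 0.806, 0.728, 0.399 → sum = 12.165
V_1 = 12.165 / l_1 = 12.165 / 0.77 = 15.798701… → 15.799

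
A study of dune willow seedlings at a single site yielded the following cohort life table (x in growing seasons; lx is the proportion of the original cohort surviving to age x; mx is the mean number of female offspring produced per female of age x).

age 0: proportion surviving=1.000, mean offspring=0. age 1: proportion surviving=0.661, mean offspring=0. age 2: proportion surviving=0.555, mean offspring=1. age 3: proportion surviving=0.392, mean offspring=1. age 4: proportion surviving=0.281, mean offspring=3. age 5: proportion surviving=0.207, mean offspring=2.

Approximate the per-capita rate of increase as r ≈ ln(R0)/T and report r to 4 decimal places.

R0 = Σ lx·mx = 0 + 0 + 0.555 + 0.392 + 0.843 + 0.414 = 2.204
Σ x·lx·mx = 7.728; T = 7.728/2.204 = 3.50635…
r ≈ ln(R0)/T = ln(2.204)/3.50635… = 0.225383… → 0.2254

0.2254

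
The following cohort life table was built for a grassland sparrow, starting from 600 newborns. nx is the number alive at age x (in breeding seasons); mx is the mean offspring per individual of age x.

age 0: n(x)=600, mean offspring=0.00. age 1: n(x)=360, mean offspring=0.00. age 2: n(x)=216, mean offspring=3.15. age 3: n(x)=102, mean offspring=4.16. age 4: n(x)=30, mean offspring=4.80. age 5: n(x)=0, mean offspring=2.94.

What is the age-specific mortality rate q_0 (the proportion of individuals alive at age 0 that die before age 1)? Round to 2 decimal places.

lx = nx/n0 = nx/600: 1, 0.6, 0.36, 0.17, 0.05, 0
q_0 = (l_0 − l_1) / l_0 = (1 − 0.6) / 1
     = 0.4 / 1 = 0.4 → 0.40

0.40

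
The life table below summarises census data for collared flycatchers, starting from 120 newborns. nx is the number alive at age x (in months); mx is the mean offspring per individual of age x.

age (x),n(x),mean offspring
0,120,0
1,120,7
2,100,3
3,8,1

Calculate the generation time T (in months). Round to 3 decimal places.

1.275

lx = nx/n0 = nx/120: 1, 1, 0.83333…, 0.06667…
lx·mx: 0, 7, 2.5…, 0.066667… → R0 = 9.566667…
x·lx·mx: 0, 7, 5…, 0.2… → Σ = 12.2…
T = 12.2… / 9.566667… = 1.275261… → 1.275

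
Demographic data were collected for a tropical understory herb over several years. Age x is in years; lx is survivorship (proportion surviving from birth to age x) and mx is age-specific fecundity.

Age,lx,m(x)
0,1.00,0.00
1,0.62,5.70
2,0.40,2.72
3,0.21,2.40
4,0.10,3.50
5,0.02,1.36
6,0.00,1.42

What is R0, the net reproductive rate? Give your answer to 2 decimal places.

lx·mx by age: 0, 3.534, 1.088, 0.504, 0.35, 0.0272, 0
R0 = Σ lx·mx = 5.5032 → 5.50

5.50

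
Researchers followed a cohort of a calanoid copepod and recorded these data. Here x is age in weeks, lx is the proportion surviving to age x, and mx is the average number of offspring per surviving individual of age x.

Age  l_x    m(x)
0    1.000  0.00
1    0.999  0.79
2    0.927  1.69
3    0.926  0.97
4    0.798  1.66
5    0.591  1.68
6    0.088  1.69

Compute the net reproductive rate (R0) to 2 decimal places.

5.72

lx·mx by age: 0, 0.78921, 1.56663, 0.89822, 1.32468, 0.99288, 0.14872
R0 = Σ lx·mx = 5.72034 → 5.72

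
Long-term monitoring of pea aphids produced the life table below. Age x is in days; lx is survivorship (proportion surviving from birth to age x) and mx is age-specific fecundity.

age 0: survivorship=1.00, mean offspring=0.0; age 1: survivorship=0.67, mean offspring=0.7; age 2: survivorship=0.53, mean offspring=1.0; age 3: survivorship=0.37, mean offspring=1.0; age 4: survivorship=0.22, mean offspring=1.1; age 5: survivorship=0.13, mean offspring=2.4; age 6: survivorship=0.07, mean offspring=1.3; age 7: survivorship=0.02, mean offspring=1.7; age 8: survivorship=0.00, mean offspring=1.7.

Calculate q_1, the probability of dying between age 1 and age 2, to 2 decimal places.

0.21

q_1 = (l_1 − l_2) / l_1 = (0.67 − 0.53) / 0.67
     = 0.14 / 0.67 = 0.208955… → 0.21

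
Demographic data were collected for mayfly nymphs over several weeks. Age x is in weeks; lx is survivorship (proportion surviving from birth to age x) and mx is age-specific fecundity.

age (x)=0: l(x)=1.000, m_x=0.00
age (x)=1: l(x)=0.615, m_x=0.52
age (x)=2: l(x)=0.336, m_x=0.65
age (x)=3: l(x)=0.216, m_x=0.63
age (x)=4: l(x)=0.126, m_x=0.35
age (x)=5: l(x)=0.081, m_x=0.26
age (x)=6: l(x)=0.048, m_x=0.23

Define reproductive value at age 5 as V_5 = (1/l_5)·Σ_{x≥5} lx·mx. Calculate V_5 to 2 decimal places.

0.40

lx·mx for x ≥ 5: 0.02106, 0.01104 → sum = 0.0321
V_5 = 0.0321 / l_5 = 0.0321 / 0.081 = 0.396296… → 0.40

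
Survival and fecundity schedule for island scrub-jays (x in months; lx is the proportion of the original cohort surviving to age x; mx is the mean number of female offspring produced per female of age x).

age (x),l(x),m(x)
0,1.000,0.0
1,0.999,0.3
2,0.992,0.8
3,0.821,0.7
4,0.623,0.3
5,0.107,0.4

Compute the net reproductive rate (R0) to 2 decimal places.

lx·mx by age: 0, 0.2997, 0.7936, 0.5747, 0.1869, 0.0428
R0 = Σ lx·mx = 1.8977 → 1.90

1.90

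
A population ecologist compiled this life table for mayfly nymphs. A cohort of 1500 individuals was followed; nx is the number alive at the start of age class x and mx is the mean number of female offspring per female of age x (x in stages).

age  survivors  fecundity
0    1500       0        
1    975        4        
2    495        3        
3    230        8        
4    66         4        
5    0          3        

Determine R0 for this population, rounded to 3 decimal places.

lx = nx/n0 = nx/1500: 1, 0.65, 0.33, 0.15333…, 0.044, 0
lx·mx by age: 0, 2.6, 0.99, 1.226667…, 0.176, 0
R0 = Σ lx·mx = 4.992667… → 4.993

4.993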